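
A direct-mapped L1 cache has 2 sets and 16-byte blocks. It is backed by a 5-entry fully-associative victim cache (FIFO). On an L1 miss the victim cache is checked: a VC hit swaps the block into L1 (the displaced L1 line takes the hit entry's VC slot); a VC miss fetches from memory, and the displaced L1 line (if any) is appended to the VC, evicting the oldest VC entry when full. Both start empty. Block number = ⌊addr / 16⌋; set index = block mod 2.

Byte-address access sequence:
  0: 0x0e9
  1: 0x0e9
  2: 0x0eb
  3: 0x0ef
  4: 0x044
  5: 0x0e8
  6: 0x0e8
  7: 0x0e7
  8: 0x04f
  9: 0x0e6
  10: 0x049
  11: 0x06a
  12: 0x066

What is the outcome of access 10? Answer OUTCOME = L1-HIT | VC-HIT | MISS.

0: 0xe9 (blk 14, set 0) → MISS  vc=[]
1: 0xe9 (blk 14, set 0) → L1-HIT  vc=[]
2: 0xeb (blk 14, set 0) → L1-HIT  vc=[]
3: 0xef (blk 14, set 0) → L1-HIT  vc=[]
4: 0x44 (blk 4, set 0) → MISS  vc=[14]
5: 0xe8 (blk 14, set 0) → VC-HIT  vc=[4]
6: 0xe8 (blk 14, set 0) → L1-HIT  vc=[4]
7: 0xe7 (blk 14, set 0) → L1-HIT  vc=[4]
8: 0x4f (blk 4, set 0) → VC-HIT  vc=[14]
9: 0xe6 (blk 14, set 0) → VC-HIT  vc=[4]
10: 0x49 (blk 4, set 0) → VC-HIT  vc=[14]
11: 0x6a (blk 6, set 0) → MISS  vc=[14, 4]
12: 0x66 (blk 6, set 0) → L1-HIT  vc=[14, 4]

OUTCOME = VC-HIT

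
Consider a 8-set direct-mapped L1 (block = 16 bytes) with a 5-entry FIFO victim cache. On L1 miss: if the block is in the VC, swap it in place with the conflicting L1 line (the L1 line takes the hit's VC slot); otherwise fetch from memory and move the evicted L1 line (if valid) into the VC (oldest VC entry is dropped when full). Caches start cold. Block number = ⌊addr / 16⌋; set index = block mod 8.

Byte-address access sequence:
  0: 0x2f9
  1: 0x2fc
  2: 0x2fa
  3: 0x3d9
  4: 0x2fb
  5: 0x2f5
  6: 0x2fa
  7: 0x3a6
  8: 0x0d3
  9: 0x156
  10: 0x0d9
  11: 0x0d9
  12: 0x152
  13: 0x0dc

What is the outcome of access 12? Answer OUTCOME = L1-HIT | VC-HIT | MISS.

#0 0x2f9→b47/s7 MISS; vc=[]
#1 0x2fc→b47/s7 L1-HIT; vc=[]
#2 0x2fa→b47/s7 L1-HIT; vc=[]
#3 0x3d9→b61/s5 MISS; vc=[]
#4 0x2fb→b47/s7 L1-HIT; vc=[]
#5 0x2f5→b47/s7 L1-HIT; vc=[]
#6 0x2fa→b47/s7 L1-HIT; vc=[]
#7 0x3a6→b58/s2 MISS; vc=[]
#8 0xd3→b13/s5 MISS; vc=[61]
#9 0x156→b21/s5 MISS; vc=[61,13]
#10 0xd9→b13/s5 VC-HIT; vc=[61,21]
#11 0xd9→b13/s5 L1-HIT; vc=[61,21]
#12 0x152→b21/s5 VC-HIT; vc=[61,13]
#13 0xdc→b13/s5 VC-HIT; vc=[61,21]

OUTCOME = VC-HIT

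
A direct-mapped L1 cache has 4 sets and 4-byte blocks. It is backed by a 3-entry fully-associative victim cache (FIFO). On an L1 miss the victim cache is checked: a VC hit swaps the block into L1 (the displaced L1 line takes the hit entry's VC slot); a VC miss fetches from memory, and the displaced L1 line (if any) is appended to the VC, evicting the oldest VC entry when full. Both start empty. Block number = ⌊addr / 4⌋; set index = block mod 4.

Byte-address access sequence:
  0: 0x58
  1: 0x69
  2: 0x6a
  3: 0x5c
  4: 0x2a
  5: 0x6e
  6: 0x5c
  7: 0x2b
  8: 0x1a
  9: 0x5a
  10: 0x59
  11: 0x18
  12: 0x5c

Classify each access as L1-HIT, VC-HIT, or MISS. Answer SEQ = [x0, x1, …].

0: 0x58 (blk 22, set 2) → MISS  vc=[]
1: 0x69 (blk 26, set 2) → MISS  vc=[22]
2: 0x6a (blk 26, set 2) → L1-HIT  vc=[22]
3: 0x5c (blk 23, set 3) → MISS  vc=[22]
4: 0x2a (blk 10, set 2) → MISS  vc=[22, 26]
5: 0x6e (blk 27, set 3) → MISS  vc=[22, 26, 23]
6: 0x5c (blk 23, set 3) → VC-HIT  vc=[22, 26, 27]
7: 0x2b (blk 10, set 2) → L1-HIT  vc=[22, 26, 27]
8: 0x1a (blk 6, set 2) → MISS  vc=[26, 27, 10]
9: 0x5a (blk 22, set 2) → MISS  vc=[27, 10, 6]
10: 0x59 (blk 22, set 2) → L1-HIT  vc=[27, 10, 6]
11: 0x18 (blk 6, set 2) → VC-HIT  vc=[27, 10, 22]
12: 0x5c (blk 23, set 3) → L1-HIT  vc=[27, 10, 22]

SEQ = [MISS, MISS, L1-HIT, MISS, MISS, MISS, VC-HIT, L1-HIT, MISS, MISS, L1-HIT, VC-HIT, L1-HIT]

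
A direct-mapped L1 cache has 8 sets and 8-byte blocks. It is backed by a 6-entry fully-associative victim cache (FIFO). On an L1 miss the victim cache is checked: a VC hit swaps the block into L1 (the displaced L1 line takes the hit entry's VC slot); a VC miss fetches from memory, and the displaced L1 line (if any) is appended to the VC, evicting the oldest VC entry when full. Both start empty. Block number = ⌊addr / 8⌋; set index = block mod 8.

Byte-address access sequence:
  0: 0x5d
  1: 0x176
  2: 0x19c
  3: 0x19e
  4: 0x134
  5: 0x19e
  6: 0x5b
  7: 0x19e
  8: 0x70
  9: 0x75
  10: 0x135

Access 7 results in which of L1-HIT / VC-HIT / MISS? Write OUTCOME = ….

OUTCOME = VC-HIT

#0 0x5d→b11/s3 MISS; vc=[]
#1 0x176→b46/s6 MISS; vc=[]
#2 0x19c→b51/s3 MISS; vc=[11]
#3 0x19e→b51/s3 L1-HIT; vc=[11]
#4 0x134→b38/s6 MISS; vc=[11,46]
#5 0x19e→b51/s3 L1-HIT; vc=[11,46]
#6 0x5b→b11/s3 VC-HIT; vc=[51,46]
#7 0x19e→b51/s3 VC-HIT; vc=[11,46]
#8 0x70→b14/s6 MISS; vc=[11,46,38]
#9 0x75→b14/s6 L1-HIT; vc=[11,46,38]
#10 0x135→b38/s6 VC-HIT; vc=[11,46,14]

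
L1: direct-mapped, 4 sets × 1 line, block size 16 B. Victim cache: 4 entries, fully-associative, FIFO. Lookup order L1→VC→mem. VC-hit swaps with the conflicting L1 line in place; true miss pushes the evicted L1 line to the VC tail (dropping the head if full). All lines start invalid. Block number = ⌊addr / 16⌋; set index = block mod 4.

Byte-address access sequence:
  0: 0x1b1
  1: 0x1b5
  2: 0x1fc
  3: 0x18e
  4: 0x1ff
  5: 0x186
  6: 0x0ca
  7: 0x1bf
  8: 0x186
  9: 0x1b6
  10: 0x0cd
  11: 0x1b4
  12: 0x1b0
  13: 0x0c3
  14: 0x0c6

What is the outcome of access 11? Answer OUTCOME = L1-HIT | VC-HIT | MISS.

OUTCOME = L1-HIT

#0 0x1b1→b27/s3 MISS; vc=[]
#1 0x1b5→b27/s3 L1-HIT; vc=[]
#2 0x1fc→b31/s3 MISS; vc=[27]
#3 0x18e→b24/s0 MISS; vc=[27]
#4 0x1ff→b31/s3 L1-HIT; vc=[27]
#5 0x186→b24/s0 L1-HIT; vc=[27]
#6 0xca→b12/s0 MISS; vc=[27,24]
#7 0x1bf→b27/s3 VC-HIT; vc=[31,24]
#8 0x186→b24/s0 VC-HIT; vc=[31,12]
#9 0x1b6→b27/s3 L1-HIT; vc=[31,12]
#10 0xcd→b12/s0 VC-HIT; vc=[31,24]
#11 0x1b4→b27/s3 L1-HIT; vc=[31,24]
#12 0x1b0→b27/s3 L1-HIT; vc=[31,24]
#13 0xc3→b12/s0 L1-HIT; vc=[31,24]
#14 0xc6→b12/s0 L1-HIT; vc=[31,24]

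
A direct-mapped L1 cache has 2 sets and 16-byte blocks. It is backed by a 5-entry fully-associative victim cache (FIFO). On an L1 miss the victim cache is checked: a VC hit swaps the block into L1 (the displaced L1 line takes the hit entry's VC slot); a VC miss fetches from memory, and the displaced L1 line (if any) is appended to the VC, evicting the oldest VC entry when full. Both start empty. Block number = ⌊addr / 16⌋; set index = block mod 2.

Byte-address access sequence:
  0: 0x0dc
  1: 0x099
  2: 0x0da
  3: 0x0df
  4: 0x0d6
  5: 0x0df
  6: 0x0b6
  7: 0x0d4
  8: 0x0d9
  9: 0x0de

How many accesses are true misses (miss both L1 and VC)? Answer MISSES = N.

MISSES = 3

#0 0xdc→b13/s1 MISS; vc=[]
#1 0x99→b9/s1 MISS; vc=[13]
#2 0xda→b13/s1 VC-HIT; vc=[9]
#3 0xdf→b13/s1 L1-HIT; vc=[9]
#4 0xd6→b13/s1 L1-HIT; vc=[9]
#5 0xdf→b13/s1 L1-HIT; vc=[9]
#6 0xb6→b11/s1 MISS; vc=[9,13]
#7 0xd4→b13/s1 VC-HIT; vc=[9,11]
#8 0xd9→b13/s1 L1-HIT; vc=[9,11]
#9 0xde→b13/s1 L1-HIT; vc=[9,11]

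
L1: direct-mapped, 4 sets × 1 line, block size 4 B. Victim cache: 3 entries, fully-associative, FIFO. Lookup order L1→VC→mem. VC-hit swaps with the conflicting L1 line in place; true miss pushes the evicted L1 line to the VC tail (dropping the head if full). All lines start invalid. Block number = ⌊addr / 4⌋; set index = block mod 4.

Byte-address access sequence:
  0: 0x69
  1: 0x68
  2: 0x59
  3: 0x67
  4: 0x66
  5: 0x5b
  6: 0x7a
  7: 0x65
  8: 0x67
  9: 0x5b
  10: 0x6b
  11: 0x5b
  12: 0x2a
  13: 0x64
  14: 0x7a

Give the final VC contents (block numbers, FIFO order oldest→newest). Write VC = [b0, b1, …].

0: 0x69 (blk 26, set 2) → MISS  vc=[]
1: 0x68 (blk 26, set 2) → L1-HIT  vc=[]
2: 0x59 (blk 22, set 2) → MISS  vc=[26]
3: 0x67 (blk 25, set 1) → MISS  vc=[26]
4: 0x66 (blk 25, set 1) → L1-HIT  vc=[26]
5: 0x5b (blk 22, set 2) → L1-HIT  vc=[26]
6: 0x7a (blk 30, set 2) → MISS  vc=[26, 22]
7: 0x65 (blk 25, set 1) → L1-HIT  vc=[26, 22]
8: 0x67 (blk 25, set 1) → L1-HIT  vc=[26, 22]
9: 0x5b (blk 22, set 2) → VC-HIT  vc=[26, 30]
10: 0x6b (blk 26, set 2) → VC-HIT  vc=[22, 30]
11: 0x5b (blk 22, set 2) → VC-HIT  vc=[26, 30]
12: 0x2a (blk 10, set 2) → MISS  vc=[26, 30, 22]
13: 0x64 (blk 25, set 1) → L1-HIT  vc=[26, 30, 22]
14: 0x7a (blk 30, set 2) → VC-HIT  vc=[26, 10, 22]

VC = [26, 10, 22]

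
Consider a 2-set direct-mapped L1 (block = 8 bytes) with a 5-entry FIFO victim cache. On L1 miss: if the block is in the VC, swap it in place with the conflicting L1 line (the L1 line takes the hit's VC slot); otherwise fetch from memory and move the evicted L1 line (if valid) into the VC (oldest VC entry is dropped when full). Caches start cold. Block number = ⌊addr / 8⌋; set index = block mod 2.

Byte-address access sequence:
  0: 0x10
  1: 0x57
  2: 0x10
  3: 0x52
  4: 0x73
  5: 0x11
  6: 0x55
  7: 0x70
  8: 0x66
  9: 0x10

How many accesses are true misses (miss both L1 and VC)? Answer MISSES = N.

#0 0x10→b2/s0 MISS; vc=[]
#1 0x57→b10/s0 MISS; vc=[2]
#2 0x10→b2/s0 VC-HIT; vc=[10]
#3 0x52→b10/s0 VC-HIT; vc=[2]
#4 0x73→b14/s0 MISS; vc=[2,10]
#5 0x11→b2/s0 VC-HIT; vc=[14,10]
#6 0x55→b10/s0 VC-HIT; vc=[14,2]
#7 0x70→b14/s0 VC-HIT; vc=[10,2]
#8 0x66→b12/s0 MISS; vc=[10,2,14]
#9 0x10→b2/s0 VC-HIT; vc=[10,12,14]

MISSES = 4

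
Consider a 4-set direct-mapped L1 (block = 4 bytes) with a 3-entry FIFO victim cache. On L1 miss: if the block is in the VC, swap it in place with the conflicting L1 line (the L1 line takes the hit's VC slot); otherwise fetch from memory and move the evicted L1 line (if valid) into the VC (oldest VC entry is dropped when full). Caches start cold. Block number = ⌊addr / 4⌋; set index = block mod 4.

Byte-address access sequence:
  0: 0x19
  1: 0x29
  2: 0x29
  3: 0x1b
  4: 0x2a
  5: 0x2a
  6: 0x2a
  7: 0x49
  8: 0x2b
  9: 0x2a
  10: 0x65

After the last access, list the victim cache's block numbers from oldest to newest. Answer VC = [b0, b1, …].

VC = [6, 18]

  [0] addr=0x19 blk=6 s=2: MISS | VC []
  [1] addr=0x29 blk=10 s=2: MISS | VC [6]
  [2] addr=0x29 blk=10 s=2: L1-HIT | VC [6]
  [3] addr=0x1b blk=6 s=2: VC-HIT | VC [10]
  [4] addr=0x2a blk=10 s=2: VC-HIT | VC [6]
  [5] addr=0x2a blk=10 s=2: L1-HIT | VC [6]
  [6] addr=0x2a blk=10 s=2: L1-HIT | VC [6]
  [7] addr=0x49 blk=18 s=2: MISS | VC [6, 10]
  [8] addr=0x2b blk=10 s=2: VC-HIT | VC [6, 18]
  [9] addr=0x2a blk=10 s=2: L1-HIT | VC [6, 18]
  [10] addr=0x65 blk=25 s=1: MISS | VC [6, 18]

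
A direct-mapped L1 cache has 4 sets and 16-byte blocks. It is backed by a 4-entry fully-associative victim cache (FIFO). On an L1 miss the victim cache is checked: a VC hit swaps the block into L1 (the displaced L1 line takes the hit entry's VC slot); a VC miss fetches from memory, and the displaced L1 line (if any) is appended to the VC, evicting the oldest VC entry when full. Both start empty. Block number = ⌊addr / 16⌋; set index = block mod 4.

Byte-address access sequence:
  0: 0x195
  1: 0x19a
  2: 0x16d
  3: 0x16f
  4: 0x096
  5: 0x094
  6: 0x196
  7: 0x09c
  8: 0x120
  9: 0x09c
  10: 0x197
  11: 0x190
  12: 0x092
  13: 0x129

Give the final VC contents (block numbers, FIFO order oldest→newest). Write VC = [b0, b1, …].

  [0] addr=0x195 blk=25 s=1: MISS | VC []
  [1] addr=0x19a blk=25 s=1: L1-HIT | VC []
  [2] addr=0x16d blk=22 s=2: MISS | VC []
  [3] addr=0x16f blk=22 s=2: L1-HIT | VC []
  [4] addr=0x96 blk=9 s=1: MISS | VC [25]
  [5] addr=0x94 blk=9 s=1: L1-HIT | VC [25]
  [6] addr=0x196 blk=25 s=1: VC-HIT | VC [9]
  [7] addr=0x9c blk=9 s=1: VC-HIT | VC [25]
  [8] addr=0x120 blk=18 s=2: MISS | VC [25, 22]
  [9] addr=0x9c blk=9 s=1: L1-HIT | VC [25, 22]
  [10] addr=0x197 blk=25 s=1: VC-HIT | VC [9, 22]
  [11] addr=0x190 blk=25 s=1: L1-HIT | VC [9, 22]
  [12] addr=0x92 blk=9 s=1: VC-HIT | VC [25, 22]
  [13] addr=0x129 blk=18 s=2: L1-HIT | VC [25, 22]

VC = [25, 22]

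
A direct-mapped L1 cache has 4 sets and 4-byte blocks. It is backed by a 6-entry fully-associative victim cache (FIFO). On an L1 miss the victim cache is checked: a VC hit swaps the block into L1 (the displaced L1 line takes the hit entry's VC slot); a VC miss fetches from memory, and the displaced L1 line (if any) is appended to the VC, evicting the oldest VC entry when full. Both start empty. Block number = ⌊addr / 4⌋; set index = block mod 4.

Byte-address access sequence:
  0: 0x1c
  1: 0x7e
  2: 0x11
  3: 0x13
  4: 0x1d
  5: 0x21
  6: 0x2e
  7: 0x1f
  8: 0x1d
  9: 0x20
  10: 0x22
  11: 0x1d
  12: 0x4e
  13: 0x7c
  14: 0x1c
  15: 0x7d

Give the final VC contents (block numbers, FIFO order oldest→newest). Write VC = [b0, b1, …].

VC = [19, 4, 11, 7]

0: 0x1c (blk 7, set 3) → MISS  vc=[]
1: 0x7e (blk 31, set 3) → MISS  vc=[7]
2: 0x11 (blk 4, set 0) → MISS  vc=[7]
3: 0x13 (blk 4, set 0) → L1-HIT  vc=[7]
4: 0x1d (blk 7, set 3) → VC-HIT  vc=[31]
5: 0x21 (blk 8, set 0) → MISS  vc=[31, 4]
6: 0x2e (blk 11, set 3) → MISS  vc=[31, 4, 7]
7: 0x1f (blk 7, set 3) → VC-HIT  vc=[31, 4, 11]
8: 0x1d (blk 7, set 3) → L1-HIT  vc=[31, 4, 11]
9: 0x20 (blk 8, set 0) → L1-HIT  vc=[31, 4, 11]
10: 0x22 (blk 8, set 0) → L1-HIT  vc=[31, 4, 11]
11: 0x1d (blk 7, set 3) → L1-HIT  vc=[31, 4, 11]
12: 0x4e (blk 19, set 3) → MISS  vc=[31, 4, 11, 7]
13: 0x7c (blk 31, set 3) → VC-HIT  vc=[19, 4, 11, 7]
14: 0x1c (blk 7, set 3) → VC-HIT  vc=[19, 4, 11, 31]
15: 0x7d (blk 31, set 3) → VC-HIT  vc=[19, 4, 11, 7]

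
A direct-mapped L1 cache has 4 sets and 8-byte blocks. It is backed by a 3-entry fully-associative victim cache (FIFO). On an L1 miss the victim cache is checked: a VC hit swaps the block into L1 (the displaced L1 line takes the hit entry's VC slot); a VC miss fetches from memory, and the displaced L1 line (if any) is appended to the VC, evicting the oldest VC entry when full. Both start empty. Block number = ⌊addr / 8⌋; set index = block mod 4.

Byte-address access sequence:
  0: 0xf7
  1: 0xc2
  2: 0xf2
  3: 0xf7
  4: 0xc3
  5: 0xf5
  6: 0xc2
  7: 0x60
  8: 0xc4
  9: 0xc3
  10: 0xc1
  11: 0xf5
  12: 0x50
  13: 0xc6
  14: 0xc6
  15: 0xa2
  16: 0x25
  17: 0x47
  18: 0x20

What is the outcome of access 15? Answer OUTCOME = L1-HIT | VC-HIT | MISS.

OUTCOME = MISS

0: 0xf7 (blk 30, set 2) → MISS  vc=[]
1: 0xc2 (blk 24, set 0) → MISS  vc=[]
2: 0xf2 (blk 30, set 2) → L1-HIT  vc=[]
3: 0xf7 (blk 30, set 2) → L1-HIT  vc=[]
4: 0xc3 (blk 24, set 0) → L1-HIT  vc=[]
5: 0xf5 (blk 30, set 2) → L1-HIT  vc=[]
6: 0xc2 (blk 24, set 0) → L1-HIT  vc=[]
7: 0x60 (blk 12, set 0) → MISS  vc=[24]
8: 0xc4 (blk 24, set 0) → VC-HIT  vc=[12]
9: 0xc3 (blk 24, set 0) → L1-HIT  vc=[12]
10: 0xc1 (blk 24, set 0) → L1-HIT  vc=[12]
11: 0xf5 (blk 30, set 2) → L1-HIT  vc=[12]
12: 0x50 (blk 10, set 2) → MISS  vc=[12, 30]
13: 0xc6 (blk 24, set 0) → L1-HIT  vc=[12, 30]
14: 0xc6 (blk 24, set 0) → L1-HIT  vc=[12, 30]
15: 0xa2 (blk 20, set 0) → MISS  vc=[12, 30, 24]
16: 0x25 (blk 4, set 0) → MISS  vc=[30, 24, 20]
17: 0x47 (blk 8, set 0) → MISS  vc=[24, 20, 4]
18: 0x20 (blk 4, set 0) → VC-HIT  vc=[24, 20, 8]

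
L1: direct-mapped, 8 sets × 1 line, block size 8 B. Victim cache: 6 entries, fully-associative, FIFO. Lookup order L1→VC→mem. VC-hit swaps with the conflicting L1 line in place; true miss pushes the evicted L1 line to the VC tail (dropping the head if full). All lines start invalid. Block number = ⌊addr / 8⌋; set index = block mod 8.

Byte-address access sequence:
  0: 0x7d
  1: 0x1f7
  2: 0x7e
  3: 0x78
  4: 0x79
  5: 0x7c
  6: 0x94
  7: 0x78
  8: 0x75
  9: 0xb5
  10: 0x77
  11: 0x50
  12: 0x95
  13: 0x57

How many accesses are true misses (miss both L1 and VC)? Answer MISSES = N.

0: 0x7d (blk 15, set 7) → MISS  vc=[]
1: 0x1f7 (blk 62, set 6) → MISS  vc=[]
2: 0x7e (blk 15, set 7) → L1-HIT  vc=[]
3: 0x78 (blk 15, set 7) → L1-HIT  vc=[]
4: 0x79 (blk 15, set 7) → L1-HIT  vc=[]
5: 0x7c (blk 15, set 7) → L1-HIT  vc=[]
6: 0x94 (blk 18, set 2) → MISS  vc=[]
7: 0x78 (blk 15, set 7) → L1-HIT  vc=[]
8: 0x75 (blk 14, set 6) → MISS  vc=[62]
9: 0xb5 (blk 22, set 6) → MISS  vc=[62, 14]
10: 0x77 (blk 14, set 6) → VC-HIT  vc=[62, 22]
11: 0x50 (blk 10, set 2) → MISS  vc=[62, 22, 18]
12: 0x95 (blk 18, set 2) → VC-HIT  vc=[62, 22, 10]
13: 0x57 (blk 10, set 2) → VC-HIT  vc=[62, 22, 18]

MISSES = 6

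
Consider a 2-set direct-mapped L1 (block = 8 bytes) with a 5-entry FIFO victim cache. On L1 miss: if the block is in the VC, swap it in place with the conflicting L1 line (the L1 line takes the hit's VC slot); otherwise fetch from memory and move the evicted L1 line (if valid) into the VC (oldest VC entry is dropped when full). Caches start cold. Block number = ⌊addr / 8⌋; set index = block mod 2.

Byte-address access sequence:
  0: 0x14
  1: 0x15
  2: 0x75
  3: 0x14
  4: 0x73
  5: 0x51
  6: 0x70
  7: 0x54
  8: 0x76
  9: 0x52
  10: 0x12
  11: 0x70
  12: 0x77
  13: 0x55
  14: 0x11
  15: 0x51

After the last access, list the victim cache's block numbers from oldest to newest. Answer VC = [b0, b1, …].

  [0] addr=0x14 blk=2 s=0: MISS | VC []
  [1] addr=0x15 blk=2 s=0: L1-HIT | VC []
  [2] addr=0x75 blk=14 s=0: MISS | VC [2]
  [3] addr=0x14 blk=2 s=0: VC-HIT | VC [14]
  [4] addr=0x73 blk=14 s=0: VC-HIT | VC [2]
  [5] addr=0x51 blk=10 s=0: MISS | VC [2, 14]
  [6] addr=0x70 blk=14 s=0: VC-HIT | VC [2, 10]
  [7] addr=0x54 blk=10 s=0: VC-HIT | VC [2, 14]
  [8] addr=0x76 blk=14 s=0: VC-HIT | VC [2, 10]
  [9] addr=0x52 blk=10 s=0: VC-HIT | VC [2, 14]
  [10] addr=0x12 blk=2 s=0: VC-HIT | VC [10, 14]
  [11] addr=0x70 blk=14 s=0: VC-HIT | VC [10, 2]
  [12] addr=0x77 blk=14 s=0: L1-HIT | VC [10, 2]
  [13] addr=0x55 blk=10 s=0: VC-HIT | VC [14, 2]
  [14] addr=0x11 blk=2 s=0: VC-HIT | VC [14, 10]
  [15] addr=0x51 blk=10 s=0: VC-HIT | VC [14, 2]

VC = [14, 2]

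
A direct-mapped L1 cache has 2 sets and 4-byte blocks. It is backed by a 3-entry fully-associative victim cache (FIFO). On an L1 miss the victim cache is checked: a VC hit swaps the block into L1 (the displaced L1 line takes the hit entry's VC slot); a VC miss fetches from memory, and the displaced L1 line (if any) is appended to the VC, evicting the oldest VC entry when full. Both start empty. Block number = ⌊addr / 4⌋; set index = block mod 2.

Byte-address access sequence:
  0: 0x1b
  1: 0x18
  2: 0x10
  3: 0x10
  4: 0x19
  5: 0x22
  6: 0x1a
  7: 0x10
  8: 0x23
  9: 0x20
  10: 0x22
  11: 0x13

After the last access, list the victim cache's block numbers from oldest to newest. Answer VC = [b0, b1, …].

#0 0x1b→b6/s0 MISS; vc=[]
#1 0x18→b6/s0 L1-HIT; vc=[]
#2 0x10→b4/s0 MISS; vc=[6]
#3 0x10→b4/s0 L1-HIT; vc=[6]
#4 0x19→b6/s0 VC-HIT; vc=[4]
#5 0x22→b8/s0 MISS; vc=[4,6]
#6 0x1a→b6/s0 VC-HIT; vc=[4,8]
#7 0x10→b4/s0 VC-HIT; vc=[6,8]
#8 0x23→b8/s0 VC-HIT; vc=[6,4]
#9 0x20→b8/s0 L1-HIT; vc=[6,4]
#10 0x22→b8/s0 L1-HIT; vc=[6,4]
#11 0x13→b4/s0 VC-HIT; vc=[6,8]

VC = [6, 8]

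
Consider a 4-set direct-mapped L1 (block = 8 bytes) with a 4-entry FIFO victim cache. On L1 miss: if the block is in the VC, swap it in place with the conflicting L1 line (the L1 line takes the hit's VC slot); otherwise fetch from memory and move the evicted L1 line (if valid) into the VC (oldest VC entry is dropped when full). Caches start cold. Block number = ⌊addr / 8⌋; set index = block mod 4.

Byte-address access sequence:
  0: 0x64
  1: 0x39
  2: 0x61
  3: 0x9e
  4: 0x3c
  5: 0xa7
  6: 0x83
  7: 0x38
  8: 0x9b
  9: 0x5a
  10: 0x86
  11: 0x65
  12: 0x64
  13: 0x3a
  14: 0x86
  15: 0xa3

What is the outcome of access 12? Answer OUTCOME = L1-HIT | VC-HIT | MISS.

OUTCOME = L1-HIT

  [0] addr=0x64 blk=12 s=0: MISS | VC []
  [1] addr=0x39 blk=7 s=3: MISS | VC []
  [2] addr=0x61 blk=12 s=0: L1-HIT | VC []
  [3] addr=0x9e blk=19 s=3: MISS | VC [7]
  [4] addr=0x3c blk=7 s=3: VC-HIT | VC [19]
  [5] addr=0xa7 blk=20 s=0: MISS | VC [19, 12]
  [6] addr=0x83 blk=16 s=0: MISS | VC [19, 12, 20]
  [7] addr=0x38 blk=7 s=3: L1-HIT | VC [19, 12, 20]
  [8] addr=0x9b blk=19 s=3: VC-HIT | VC [7, 12, 20]
  [9] addr=0x5a blk=11 s=3: MISS | VC [7, 12, 20, 19]
  [10] addr=0x86 blk=16 s=0: L1-HIT | VC [7, 12, 20, 19]
  [11] addr=0x65 blk=12 s=0: VC-HIT | VC [7, 16, 20, 19]
  [12] addr=0x64 blk=12 s=0: L1-HIT | VC [7, 16, 20, 19]
  [13] addr=0x3a blk=7 s=3: VC-HIT | VC [11, 16, 20, 19]
  [14] addr=0x86 blk=16 s=0: VC-HIT | VC [11, 12, 20, 19]
  [15] addr=0xa3 blk=20 s=0: VC-HIT | VC [11, 12, 16, 19]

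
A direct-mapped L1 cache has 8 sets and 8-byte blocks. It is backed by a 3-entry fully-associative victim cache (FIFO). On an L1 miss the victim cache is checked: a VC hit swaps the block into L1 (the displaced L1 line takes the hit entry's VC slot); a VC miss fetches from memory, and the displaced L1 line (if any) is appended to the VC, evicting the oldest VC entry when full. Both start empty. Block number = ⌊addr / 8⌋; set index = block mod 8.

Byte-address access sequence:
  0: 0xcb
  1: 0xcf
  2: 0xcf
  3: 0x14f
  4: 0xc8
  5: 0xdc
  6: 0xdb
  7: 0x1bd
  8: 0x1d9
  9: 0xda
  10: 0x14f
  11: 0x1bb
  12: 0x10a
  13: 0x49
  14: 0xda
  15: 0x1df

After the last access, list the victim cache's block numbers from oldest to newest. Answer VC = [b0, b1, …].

  [0] addr=0xcb blk=25 s=1: MISS | VC []
  [1] addr=0xcf blk=25 s=1: L1-HIT | VC []
  [2] addr=0xcf blk=25 s=1: L1-HIT | VC []
  [3] addr=0x14f blk=41 s=1: MISS | VC [25]
  [4] addr=0xc8 blk=25 s=1: VC-HIT | VC [41]
  [5] addr=0xdc blk=27 s=3: MISS | VC [41]
  [6] addr=0xdb blk=27 s=3: L1-HIT | VC [41]
  [7] addr=0x1bd blk=55 s=7: MISS | VC [41]
  [8] addr=0x1d9 blk=59 s=3: MISS | VC [41, 27]
  [9] addr=0xda blk=27 s=3: VC-HIT | VC [41, 59]
  [10] addr=0x14f blk=41 s=1: VC-HIT | VC [25, 59]
  [11] addr=0x1bb blk=55 s=7: L1-HIT | VC [25, 59]
  [12] addr=0x10a blk=33 s=1: MISS | VC [25, 59, 41]
  [13] addr=0x49 blk=9 s=1: MISS | VC [59, 41, 33]
  [14] addr=0xda blk=27 s=3: L1-HIT | VC [59, 41, 33]
  [15] addr=0x1df blk=59 s=3: VC-HIT | VC [27, 41, 33]

VC = [27, 41, 33]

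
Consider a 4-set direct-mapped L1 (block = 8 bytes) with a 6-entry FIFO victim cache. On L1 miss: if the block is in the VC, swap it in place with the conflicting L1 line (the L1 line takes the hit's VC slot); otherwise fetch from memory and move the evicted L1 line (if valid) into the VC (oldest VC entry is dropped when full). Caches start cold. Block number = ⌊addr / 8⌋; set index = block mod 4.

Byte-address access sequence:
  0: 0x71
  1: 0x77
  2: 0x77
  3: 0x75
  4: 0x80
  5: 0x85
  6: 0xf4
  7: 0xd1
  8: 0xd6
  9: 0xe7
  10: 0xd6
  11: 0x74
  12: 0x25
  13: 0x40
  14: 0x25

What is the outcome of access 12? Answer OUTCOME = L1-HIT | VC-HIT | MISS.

0: 0x71 (blk 14, set 2) → MISS  vc=[]
1: 0x77 (blk 14, set 2) → L1-HIT  vc=[]
2: 0x77 (blk 14, set 2) → L1-HIT  vc=[]
3: 0x75 (blk 14, set 2) → L1-HIT  vc=[]
4: 0x80 (blk 16, set 0) → MISS  vc=[]
5: 0x85 (blk 16, set 0) → L1-HIT  vc=[]
6: 0xf4 (blk 30, set 2) → MISS  vc=[14]
7: 0xd1 (blk 26, set 2) → MISS  vc=[14, 30]
8: 0xd6 (blk 26, set 2) → L1-HIT  vc=[14, 30]
9: 0xe7 (blk 28, set 0) → MISS  vc=[14, 30, 16]
10: 0xd6 (blk 26, set 2) → L1-HIT  vc=[14, 30, 16]
11: 0x74 (blk 14, set 2) → VC-HIT  vc=[26, 30, 16]
12: 0x25 (blk 4, set 0) → MISS  vc=[26, 30, 16, 28]
13: 0x40 (blk 8, set 0) → MISS  vc=[26, 30, 16, 28, 4]
14: 0x25 (blk 4, set 0) → VC-HIT  vc=[26, 30, 16, 28, 8]

OUTCOME = MISS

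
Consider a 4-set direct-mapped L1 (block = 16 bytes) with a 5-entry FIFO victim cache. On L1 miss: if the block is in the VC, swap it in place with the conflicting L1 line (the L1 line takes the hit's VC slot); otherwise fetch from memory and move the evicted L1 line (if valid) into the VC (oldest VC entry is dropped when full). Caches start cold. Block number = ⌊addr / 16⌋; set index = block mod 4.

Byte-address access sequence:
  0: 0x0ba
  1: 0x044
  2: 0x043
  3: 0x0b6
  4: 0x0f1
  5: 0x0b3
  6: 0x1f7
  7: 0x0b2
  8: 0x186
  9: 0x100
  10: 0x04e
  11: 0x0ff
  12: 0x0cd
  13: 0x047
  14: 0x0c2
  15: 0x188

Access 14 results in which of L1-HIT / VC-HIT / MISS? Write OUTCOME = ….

0: 0xba (blk 11, set 3) → MISS  vc=[]
1: 0x44 (blk 4, set 0) → MISS  vc=[]
2: 0x43 (blk 4, set 0) → L1-HIT  vc=[]
3: 0xb6 (blk 11, set 3) → L1-HIT  vc=[]
4: 0xf1 (blk 15, set 3) → MISS  vc=[11]
5: 0xb3 (blk 11, set 3) → VC-HIT  vc=[15]
6: 0x1f7 (blk 31, set 3) → MISS  vc=[15, 11]
7: 0xb2 (blk 11, set 3) → VC-HIT  vc=[15, 31]
8: 0x186 (blk 24, set 0) → MISS  vc=[15, 31, 4]
9: 0x100 (blk 16, set 0) → MISS  vc=[15, 31, 4, 24]
10: 0x4e (blk 4, set 0) → VC-HIT  vc=[15, 31, 16, 24]
11: 0xff (blk 15, set 3) → VC-HIT  vc=[11, 31, 16, 24]
12: 0xcd (blk 12, set 0) → MISS  vc=[11, 31, 16, 24, 4]
13: 0x47 (blk 4, set 0) → VC-HIT  vc=[11, 31, 16, 24, 12]
14: 0xc2 (blk 12, set 0) → VC-HIT  vc=[11, 31, 16, 24, 4]
15: 0x188 (blk 24, set 0) → VC-HIT  vc=[11, 31, 16, 12, 4]

OUTCOME = VC-HIT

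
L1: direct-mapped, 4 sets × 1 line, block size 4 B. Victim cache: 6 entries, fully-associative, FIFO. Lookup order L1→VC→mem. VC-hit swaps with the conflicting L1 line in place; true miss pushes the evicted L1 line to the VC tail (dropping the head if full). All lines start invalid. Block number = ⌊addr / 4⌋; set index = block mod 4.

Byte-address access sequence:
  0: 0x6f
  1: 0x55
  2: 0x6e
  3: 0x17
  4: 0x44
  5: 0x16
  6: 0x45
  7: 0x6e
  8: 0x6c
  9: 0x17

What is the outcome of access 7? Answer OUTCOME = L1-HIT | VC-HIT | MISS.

OUTCOME = L1-HIT

#0 0x6f→b27/s3 MISS; vc=[]
#1 0x55→b21/s1 MISS; vc=[]
#2 0x6e→b27/s3 L1-HIT; vc=[]
#3 0x17→b5/s1 MISS; vc=[21]
#4 0x44→b17/s1 MISS; vc=[21,5]
#5 0x16→b5/s1 VC-HIT; vc=[21,17]
#6 0x45→b17/s1 VC-HIT; vc=[21,5]
#7 0x6e→b27/s3 L1-HIT; vc=[21,5]
#8 0x6c→b27/s3 L1-HIT; vc=[21,5]
#9 0x17→b5/s1 VC-HIT; vc=[21,17]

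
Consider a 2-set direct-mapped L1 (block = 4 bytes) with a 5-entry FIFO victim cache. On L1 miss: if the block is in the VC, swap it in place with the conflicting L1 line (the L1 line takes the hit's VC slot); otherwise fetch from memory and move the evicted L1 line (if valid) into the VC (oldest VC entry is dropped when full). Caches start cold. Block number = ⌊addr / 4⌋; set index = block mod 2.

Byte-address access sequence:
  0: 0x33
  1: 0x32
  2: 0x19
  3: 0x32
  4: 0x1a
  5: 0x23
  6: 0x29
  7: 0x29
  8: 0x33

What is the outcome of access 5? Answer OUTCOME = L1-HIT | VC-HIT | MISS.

OUTCOME = MISS

0: 0x33 (blk 12, set 0) → MISS  vc=[]
1: 0x32 (blk 12, set 0) → L1-HIT  vc=[]
2: 0x19 (blk 6, set 0) → MISS  vc=[12]
3: 0x32 (blk 12, set 0) → VC-HIT  vc=[6]
4: 0x1a (blk 6, set 0) → VC-HIT  vc=[12]
5: 0x23 (blk 8, set 0) → MISS  vc=[12, 6]
6: 0x29 (blk 10, set 0) → MISS  vc=[12, 6, 8]
7: 0x29 (blk 10, set 0) → L1-HIT  vc=[12, 6, 8]
8: 0x33 (blk 12, set 0) → VC-HIT  vc=[10, 6, 8]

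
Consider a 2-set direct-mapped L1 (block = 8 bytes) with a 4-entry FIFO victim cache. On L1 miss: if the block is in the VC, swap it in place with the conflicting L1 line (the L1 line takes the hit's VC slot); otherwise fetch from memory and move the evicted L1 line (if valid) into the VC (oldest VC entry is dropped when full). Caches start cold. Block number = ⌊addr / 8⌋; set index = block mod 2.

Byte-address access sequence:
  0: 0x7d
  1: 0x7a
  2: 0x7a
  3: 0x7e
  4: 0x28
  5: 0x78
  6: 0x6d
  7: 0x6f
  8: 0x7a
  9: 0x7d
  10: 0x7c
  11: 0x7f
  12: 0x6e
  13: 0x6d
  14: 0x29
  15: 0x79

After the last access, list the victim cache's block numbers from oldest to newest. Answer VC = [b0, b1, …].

#0 0x7d→b15/s1 MISS; vc=[]
#1 0x7a→b15/s1 L1-HIT; vc=[]
#2 0x7a→b15/s1 L1-HIT; vc=[]
#3 0x7e→b15/s1 L1-HIT; vc=[]
#4 0x28→b5/s1 MISS; vc=[15]
#5 0x78→b15/s1 VC-HIT; vc=[5]
#6 0x6d→b13/s1 MISS; vc=[5,15]
#7 0x6f→b13/s1 L1-HIT; vc=[5,15]
#8 0x7a→b15/s1 VC-HIT; vc=[5,13]
#9 0x7d→b15/s1 L1-HIT; vc=[5,13]
#10 0x7c→b15/s1 L1-HIT; vc=[5,13]
#11 0x7f→b15/s1 L1-HIT; vc=[5,13]
#12 0x6e→b13/s1 VC-HIT; vc=[5,15]
#13 0x6d→b13/s1 L1-HIT; vc=[5,15]
#14 0x29→b5/s1 VC-HIT; vc=[13,15]
#15 0x79→b15/s1 VC-HIT; vc=[13,5]

VC = [13, 5]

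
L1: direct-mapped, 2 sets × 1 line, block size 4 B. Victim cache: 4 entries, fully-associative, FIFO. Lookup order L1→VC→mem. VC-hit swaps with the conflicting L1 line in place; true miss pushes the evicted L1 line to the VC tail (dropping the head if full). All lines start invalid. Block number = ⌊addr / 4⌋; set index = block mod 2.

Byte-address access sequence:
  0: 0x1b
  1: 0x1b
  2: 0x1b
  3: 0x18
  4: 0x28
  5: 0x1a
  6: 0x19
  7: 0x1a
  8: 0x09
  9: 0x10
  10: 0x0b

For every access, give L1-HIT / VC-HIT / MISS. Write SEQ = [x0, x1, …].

SEQ = [MISS, L1-HIT, L1-HIT, L1-HIT, MISS, VC-HIT, L1-HIT, L1-HIT, MISS, MISS, VC-HIT]

#0 0x1b→b6/s0 MISS; vc=[]
#1 0x1b→b6/s0 L1-HIT; vc=[]
#2 0x1b→b6/s0 L1-HIT; vc=[]
#3 0x18→b6/s0 L1-HIT; vc=[]
#4 0x28→b10/s0 MISS; vc=[6]
#5 0x1a→b6/s0 VC-HIT; vc=[10]
#6 0x19→b6/s0 L1-HIT; vc=[10]
#7 0x1a→b6/s0 L1-HIT; vc=[10]
#8 0x9→b2/s0 MISS; vc=[10,6]
#9 0x10→b4/s0 MISS; vc=[10,6,2]
#10 0xb→b2/s0 VC-HIT; vc=[10,6,4]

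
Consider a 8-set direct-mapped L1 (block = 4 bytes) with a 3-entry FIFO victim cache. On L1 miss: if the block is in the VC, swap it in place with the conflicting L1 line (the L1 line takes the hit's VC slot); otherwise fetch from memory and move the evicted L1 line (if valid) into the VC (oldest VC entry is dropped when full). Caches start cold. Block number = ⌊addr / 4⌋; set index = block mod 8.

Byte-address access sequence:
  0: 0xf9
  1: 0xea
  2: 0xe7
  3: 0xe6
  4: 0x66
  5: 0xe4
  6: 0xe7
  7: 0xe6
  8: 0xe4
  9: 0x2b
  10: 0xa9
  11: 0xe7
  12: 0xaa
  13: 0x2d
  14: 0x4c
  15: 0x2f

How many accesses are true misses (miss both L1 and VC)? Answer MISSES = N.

#0 0xf9→b62/s6 MISS; vc=[]
#1 0xea→b58/s2 MISS; vc=[]
#2 0xe7→b57/s1 MISS; vc=[]
#3 0xe6→b57/s1 L1-HIT; vc=[]
#4 0x66→b25/s1 MISS; vc=[57]
#5 0xe4→b57/s1 VC-HIT; vc=[25]
#6 0xe7→b57/s1 L1-HIT; vc=[25]
#7 0xe6→b57/s1 L1-HIT; vc=[25]
#8 0xe4→b57/s1 L1-HIT; vc=[25]
#9 0x2b→b10/s2 MISS; vc=[25,58]
#10 0xa9→b42/s2 MISS; vc=[25,58,10]
#11 0xe7→b57/s1 L1-HIT; vc=[25,58,10]
#12 0xaa→b42/s2 L1-HIT; vc=[25,58,10]
#13 0x2d→b11/s3 MISS; vc=[25,58,10]
#14 0x4c→b19/s3 MISS; vc=[58,10,11]
#15 0x2f→b11/s3 VC-HIT; vc=[58,10,19]

MISSES = 8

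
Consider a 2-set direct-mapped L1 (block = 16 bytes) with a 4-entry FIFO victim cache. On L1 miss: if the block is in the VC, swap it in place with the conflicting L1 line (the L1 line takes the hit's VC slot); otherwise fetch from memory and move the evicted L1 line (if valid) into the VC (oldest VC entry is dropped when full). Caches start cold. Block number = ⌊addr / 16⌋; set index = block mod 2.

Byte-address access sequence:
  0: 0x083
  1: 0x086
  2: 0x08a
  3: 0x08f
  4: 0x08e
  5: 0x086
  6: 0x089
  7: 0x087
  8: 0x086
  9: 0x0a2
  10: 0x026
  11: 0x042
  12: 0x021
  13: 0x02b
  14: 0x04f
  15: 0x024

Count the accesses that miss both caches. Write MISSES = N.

MISSES = 4

#0 0x83→b8/s0 MISS; vc=[]
#1 0x86→b8/s0 L1-HIT; vc=[]
#2 0x8a→b8/s0 L1-HIT; vc=[]
#3 0x8f→b8/s0 L1-HIT; vc=[]
#4 0x8e→b8/s0 L1-HIT; vc=[]
#5 0x86→b8/s0 L1-HIT; vc=[]
#6 0x89→b8/s0 L1-HIT; vc=[]
#7 0x87→b8/s0 L1-HIT; vc=[]
#8 0x86→b8/s0 L1-HIT; vc=[]
#9 0xa2→b10/s0 MISS; vc=[8]
#10 0x26→b2/s0 MISS; vc=[8,10]
#11 0x42→b4/s0 MISS; vc=[8,10,2]
#12 0x21→b2/s0 VC-HIT; vc=[8,10,4]
#13 0x2b→b2/s0 L1-HIT; vc=[8,10,4]
#14 0x4f→b4/s0 VC-HIT; vc=[8,10,2]
#15 0x24→b2/s0 VC-HIT; vc=[8,10,4]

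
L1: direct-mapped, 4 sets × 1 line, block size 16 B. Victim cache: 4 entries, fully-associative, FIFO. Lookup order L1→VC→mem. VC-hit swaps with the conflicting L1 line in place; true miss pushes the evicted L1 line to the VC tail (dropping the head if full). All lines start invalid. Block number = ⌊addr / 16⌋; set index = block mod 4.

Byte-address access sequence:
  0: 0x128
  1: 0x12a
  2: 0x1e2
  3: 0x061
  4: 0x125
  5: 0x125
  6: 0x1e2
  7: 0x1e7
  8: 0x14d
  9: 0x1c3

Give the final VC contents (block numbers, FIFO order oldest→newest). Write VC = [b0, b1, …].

VC = [6, 18, 20]

0: 0x128 (blk 18, set 2) → MISS  vc=[]
1: 0x12a (blk 18, set 2) → L1-HIT  vc=[]
2: 0x1e2 (blk 30, set 2) → MISS  vc=[18]
3: 0x61 (blk 6, set 2) → MISS  vc=[18, 30]
4: 0x125 (blk 18, set 2) → VC-HIT  vc=[6, 30]
5: 0x125 (blk 18, set 2) → L1-HIT  vc=[6, 30]
6: 0x1e2 (blk 30, set 2) → VC-HIT  vc=[6, 18]
7: 0x1e7 (blk 30, set 2) → L1-HIT  vc=[6, 18]
8: 0x14d (blk 20, set 0) → MISS  vc=[6, 18]
9: 0x1c3 (blk 28, set 0) → MISS  vc=[6, 18, 20]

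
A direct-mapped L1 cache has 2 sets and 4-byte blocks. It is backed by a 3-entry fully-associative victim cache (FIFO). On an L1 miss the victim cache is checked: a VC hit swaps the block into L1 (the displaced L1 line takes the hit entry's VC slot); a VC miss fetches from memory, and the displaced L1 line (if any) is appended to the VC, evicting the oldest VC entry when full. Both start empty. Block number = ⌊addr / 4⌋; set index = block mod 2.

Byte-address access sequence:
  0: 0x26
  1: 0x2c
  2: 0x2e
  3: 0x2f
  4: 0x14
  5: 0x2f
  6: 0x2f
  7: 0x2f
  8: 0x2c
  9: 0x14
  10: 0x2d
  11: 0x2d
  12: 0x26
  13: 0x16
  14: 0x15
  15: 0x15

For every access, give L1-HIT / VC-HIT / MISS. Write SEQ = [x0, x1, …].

SEQ = [MISS, MISS, L1-HIT, L1-HIT, MISS, VC-HIT, L1-HIT, L1-HIT, L1-HIT, VC-HIT, VC-HIT, L1-HIT, VC-HIT, VC-HIT, L1-HIT, L1-HIT]

0: 0x26 (blk 9, set 1) → MISS  vc=[]
1: 0x2c (blk 11, set 1) → MISS  vc=[9]
2: 0x2e (blk 11, set 1) → L1-HIT  vc=[9]
3: 0x2f (blk 11, set 1) → L1-HIT  vc=[9]
4: 0x14 (blk 5, set 1) → MISS  vc=[9, 11]
5: 0x2f (blk 11, set 1) → VC-HIT  vc=[9, 5]
6: 0x2f (blk 11, set 1) → L1-HIT  vc=[9, 5]
7: 0x2f (blk 11, set 1) → L1-HIT  vc=[9, 5]
8: 0x2c (blk 11, set 1) → L1-HIT  vc=[9, 5]
9: 0x14 (blk 5, set 1) → VC-HIT  vc=[9, 11]
10: 0x2d (blk 11, set 1) → VC-HIT  vc=[9, 5]
11: 0x2d (blk 11, set 1) → L1-HIT  vc=[9, 5]
12: 0x26 (blk 9, set 1) → VC-HIT  vc=[11, 5]
13: 0x16 (blk 5, set 1) → VC-HIT  vc=[11, 9]
14: 0x15 (blk 5, set 1) → L1-HIT  vc=[11, 9]
15: 0x15 (blk 5, set 1) → L1-HIT  vc=[11, 9]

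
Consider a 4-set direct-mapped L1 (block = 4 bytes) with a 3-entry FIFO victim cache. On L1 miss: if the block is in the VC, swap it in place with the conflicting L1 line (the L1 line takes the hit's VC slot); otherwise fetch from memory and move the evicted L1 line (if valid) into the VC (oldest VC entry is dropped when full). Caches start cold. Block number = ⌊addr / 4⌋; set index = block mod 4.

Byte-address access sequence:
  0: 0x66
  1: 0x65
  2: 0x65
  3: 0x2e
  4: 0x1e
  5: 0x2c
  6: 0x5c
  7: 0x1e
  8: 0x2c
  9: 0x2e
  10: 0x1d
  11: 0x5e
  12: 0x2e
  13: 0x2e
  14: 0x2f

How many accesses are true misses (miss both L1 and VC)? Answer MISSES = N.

MISSES = 4

#0 0x66→b25/s1 MISS; vc=[]
#1 0x65→b25/s1 L1-HIT; vc=[]
#2 0x65→b25/s1 L1-HIT; vc=[]
#3 0x2e→b11/s3 MISS; vc=[]
#4 0x1e→b7/s3 MISS; vc=[11]
#5 0x2c→b11/s3 VC-HIT; vc=[7]
#6 0x5c→b23/s3 MISS; vc=[7,11]
#7 0x1e→b7/s3 VC-HIT; vc=[23,11]
#8 0x2c→b11/s3 VC-HIT; vc=[23,7]
#9 0x2e→b11/s3 L1-HIT; vc=[23,7]
#10 0x1d→b7/s3 VC-HIT; vc=[23,11]
#11 0x5e→b23/s3 VC-HIT; vc=[7,11]
#12 0x2e→b11/s3 VC-HIT; vc=[7,23]
#13 0x2e→b11/s3 L1-HIT; vc=[7,23]
#14 0x2f→b11/s3 L1-HIT; vc=[7,23]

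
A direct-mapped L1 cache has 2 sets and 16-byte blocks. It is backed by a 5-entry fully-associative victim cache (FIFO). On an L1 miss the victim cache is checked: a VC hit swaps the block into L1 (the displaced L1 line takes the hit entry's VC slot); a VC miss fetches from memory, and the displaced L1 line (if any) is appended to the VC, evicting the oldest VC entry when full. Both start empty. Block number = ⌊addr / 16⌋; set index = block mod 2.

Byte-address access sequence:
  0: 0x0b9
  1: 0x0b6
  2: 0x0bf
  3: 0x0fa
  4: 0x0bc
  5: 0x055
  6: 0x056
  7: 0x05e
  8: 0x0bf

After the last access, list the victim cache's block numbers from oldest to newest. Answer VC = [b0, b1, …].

VC = [15, 5]

  [0] addr=0xb9 blk=11 s=1: MISS | VC []
  [1] addr=0xb6 blk=11 s=1: L1-HIT | VC []
  [2] addr=0xbf blk=11 s=1: L1-HIT | VC []
  [3] addr=0xfa blk=15 s=1: MISS | VC [11]
  [4] addr=0xbc blk=11 s=1: VC-HIT | VC [15]
  [5] addr=0x55 blk=5 s=1: MISS | VC [15, 11]
  [6] addr=0x56 blk=5 s=1: L1-HIT | VC [15, 11]
  [7] addr=0x5e blk=5 s=1: L1-HIT | VC [15, 11]
  [8] addr=0xbf blk=11 s=1: VC-HIT | VC [15, 5]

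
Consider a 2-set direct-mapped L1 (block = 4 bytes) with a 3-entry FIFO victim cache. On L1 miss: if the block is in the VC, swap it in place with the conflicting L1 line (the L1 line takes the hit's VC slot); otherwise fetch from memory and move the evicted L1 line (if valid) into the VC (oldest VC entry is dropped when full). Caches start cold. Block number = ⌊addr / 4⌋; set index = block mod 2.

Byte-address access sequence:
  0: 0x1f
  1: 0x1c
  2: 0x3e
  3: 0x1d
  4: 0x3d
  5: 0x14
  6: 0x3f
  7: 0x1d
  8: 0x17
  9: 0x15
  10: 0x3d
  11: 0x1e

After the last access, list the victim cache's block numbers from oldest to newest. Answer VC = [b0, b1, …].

VC = [5, 15]

0: 0x1f (blk 7, set 1) → MISS  vc=[]
1: 0x1c (blk 7, set 1) → L1-HIT  vc=[]
2: 0x3e (blk 15, set 1) → MISS  vc=[7]
3: 0x1d (blk 7, set 1) → VC-HIT  vc=[15]
4: 0x3d (blk 15, set 1) → VC-HIT  vc=[7]
5: 0x14 (blk 5, set 1) → MISS  vc=[7, 15]
6: 0x3f (blk 15, set 1) → VC-HIT  vc=[7, 5]
7: 0x1d (blk 7, set 1) → VC-HIT  vc=[15, 5]
8: 0x17 (blk 5, set 1) → VC-HIT  vc=[15, 7]
9: 0x15 (blk 5, set 1) → L1-HIT  vc=[15, 7]
10: 0x3d (blk 15, set 1) → VC-HIT  vc=[5, 7]
11: 0x1e (blk 7, set 1) → VC-HIT  vc=[5, 15]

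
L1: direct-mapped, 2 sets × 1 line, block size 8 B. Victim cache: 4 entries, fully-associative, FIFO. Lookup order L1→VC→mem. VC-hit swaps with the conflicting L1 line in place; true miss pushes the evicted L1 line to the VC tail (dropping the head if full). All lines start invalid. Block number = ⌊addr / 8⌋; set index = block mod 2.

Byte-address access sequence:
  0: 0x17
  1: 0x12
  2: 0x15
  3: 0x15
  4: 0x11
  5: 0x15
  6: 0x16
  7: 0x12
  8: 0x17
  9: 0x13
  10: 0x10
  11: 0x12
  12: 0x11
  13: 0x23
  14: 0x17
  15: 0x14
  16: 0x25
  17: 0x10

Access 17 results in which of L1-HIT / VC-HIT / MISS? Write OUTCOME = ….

OUTCOME = VC-HIT

#0 0x17→b2/s0 MISS; vc=[]
#1 0x12→b2/s0 L1-HIT; vc=[]
#2 0x15→b2/s0 L1-HIT; vc=[]
#3 0x15→b2/s0 L1-HIT; vc=[]
#4 0x11→b2/s0 L1-HIT; vc=[]
#5 0x15→b2/s0 L1-HIT; vc=[]
#6 0x16→b2/s0 L1-HIT; vc=[]
#7 0x12→b2/s0 L1-HIT; vc=[]
#8 0x17→b2/s0 L1-HIT; vc=[]
#9 0x13→b2/s0 L1-HIT; vc=[]
#10 0x10→b2/s0 L1-HIT; vc=[]
#11 0x12→b2/s0 L1-HIT; vc=[]
#12 0x11→b2/s0 L1-HIT; vc=[]
#13 0x23→b4/s0 MISS; vc=[2]
#14 0x17→b2/s0 VC-HIT; vc=[4]
#15 0x14→b2/s0 L1-HIT; vc=[4]
#16 0x25→b4/s0 VC-HIT; vc=[2]
#17 0x10→b2/s0 VC-HIT; vc=[4]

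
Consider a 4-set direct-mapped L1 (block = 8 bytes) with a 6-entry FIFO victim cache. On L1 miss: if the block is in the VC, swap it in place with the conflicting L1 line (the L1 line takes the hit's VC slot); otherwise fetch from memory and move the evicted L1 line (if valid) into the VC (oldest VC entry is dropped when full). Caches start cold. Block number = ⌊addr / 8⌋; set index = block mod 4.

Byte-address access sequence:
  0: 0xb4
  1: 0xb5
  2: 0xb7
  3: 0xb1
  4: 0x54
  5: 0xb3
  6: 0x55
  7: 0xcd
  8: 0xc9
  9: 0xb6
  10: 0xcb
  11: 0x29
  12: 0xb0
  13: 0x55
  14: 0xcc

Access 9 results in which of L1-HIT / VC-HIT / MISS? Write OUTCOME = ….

OUTCOME = VC-HIT

#0 0xb4→b22/s2 MISS; vc=[]
#1 0xb5→b22/s2 L1-HIT; vc=[]
#2 0xb7→b22/s2 L1-HIT; vc=[]
#3 0xb1→b22/s2 L1-HIT; vc=[]
#4 0x54→b10/s2 MISS; vc=[22]
#5 0xb3→b22/s2 VC-HIT; vc=[10]
#6 0x55→b10/s2 VC-HIT; vc=[22]
#7 0xcd→b25/s1 MISS; vc=[22]
#8 0xc9→b25/s1 L1-HIT; vc=[22]
#9 0xb6→b22/s2 VC-HIT; vc=[10]
#10 0xcb→b25/s1 L1-HIT; vc=[10]
#11 0x29→b5/s1 MISS; vc=[10,25]
#12 0xb0→b22/s2 L1-HIT; vc=[10,25]
#13 0x55→b10/s2 VC-HIT; vc=[22,25]
#14 0xcc→b25/s1 VC-HIT; vc=[22,5]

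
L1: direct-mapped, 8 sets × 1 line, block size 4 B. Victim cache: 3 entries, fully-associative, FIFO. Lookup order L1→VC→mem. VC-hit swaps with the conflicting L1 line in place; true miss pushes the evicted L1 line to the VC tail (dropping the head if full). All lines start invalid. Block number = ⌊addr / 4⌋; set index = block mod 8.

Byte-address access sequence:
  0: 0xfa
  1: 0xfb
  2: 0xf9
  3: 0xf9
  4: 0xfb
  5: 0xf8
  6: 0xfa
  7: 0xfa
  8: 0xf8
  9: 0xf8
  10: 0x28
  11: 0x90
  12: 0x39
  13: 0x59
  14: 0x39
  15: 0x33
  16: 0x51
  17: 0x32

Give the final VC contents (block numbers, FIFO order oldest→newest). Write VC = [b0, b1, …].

#0 0xfa→b62/s6 MISS; vc=[]
#1 0xfb→b62/s6 L1-HIT; vc=[]
#2 0xf9→b62/s6 L1-HIT; vc=[]
#3 0xf9→b62/s6 L1-HIT; vc=[]
#4 0xfb→b62/s6 L1-HIT; vc=[]
#5 0xf8→b62/s6 L1-HIT; vc=[]
#6 0xfa→b62/s6 L1-HIT; vc=[]
#7 0xfa→b62/s6 L1-HIT; vc=[]
#8 0xf8→b62/s6 L1-HIT; vc=[]
#9 0xf8→b62/s6 L1-HIT; vc=[]
#10 0x28→b10/s2 MISS; vc=[]
#11 0x90→b36/s4 MISS; vc=[]
#12 0x39→b14/s6 MISS; vc=[62]
#13 0x59→b22/s6 MISS; vc=[62,14]
#14 0x39→b14/s6 VC-HIT; vc=[62,22]
#15 0x33→b12/s4 MISS; vc=[62,22,36]
#16 0x51→b20/s4 MISS; vc=[22,36,12]
#17 0x32→b12/s4 VC-HIT; vc=[22,36,20]

VC = [22, 36, 20]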